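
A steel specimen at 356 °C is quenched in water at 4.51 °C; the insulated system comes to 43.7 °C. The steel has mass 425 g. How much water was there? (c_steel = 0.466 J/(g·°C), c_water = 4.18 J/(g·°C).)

Heat gained plus heat lost sum to zero:
425·0.466·(43.7 − 356) + m·4.18·(43.7 − 4.51) = 0
163.81 m = 61851
m = 61851/163.81 ≈ 377.6 g

m ≈ 378 g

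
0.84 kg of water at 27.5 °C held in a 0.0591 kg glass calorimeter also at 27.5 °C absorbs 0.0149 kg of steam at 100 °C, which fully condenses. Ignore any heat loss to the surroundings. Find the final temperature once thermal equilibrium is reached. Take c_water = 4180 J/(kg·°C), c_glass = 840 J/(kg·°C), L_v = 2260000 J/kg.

Setting the total heat transfer to zero:
steam→water at 100 °C releases m L_v = 0.0149·2260000 = 33674; condensed water 100 °C→T: 62.28(T − 100); water warms: 0.84·4180·(T − 27.5) = 3511.2(T − 27.5); cup: 49.64(T − 27.5)
3623.1 T = 33674 + 6228.2 + 97923 = 137825
T ≈ 38.04 °C (< 100 °C, so full condensation is consistent).

T_f ≈ 38.0 °C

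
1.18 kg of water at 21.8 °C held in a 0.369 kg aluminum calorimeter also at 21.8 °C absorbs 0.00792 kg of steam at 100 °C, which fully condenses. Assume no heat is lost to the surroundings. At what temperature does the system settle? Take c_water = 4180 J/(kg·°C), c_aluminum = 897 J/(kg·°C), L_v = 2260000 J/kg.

T_f ≈ 25.7 °C

Let T be the final temperature. ΣQ_i = 0:
condense steam: −0.00792×2260000 = −17899; condensate cools 100→T: 0.00792×4180×(T − 100) = 33.11(T − 100); original water: 4932.4(T − 21.8); cup: 330.99(T − 21.8)
5296.5 T = 17899 + 3310.6 + 114742 = 135952
T ≈ 25.67 °C — below 100 °C, confirming all the steam condensed.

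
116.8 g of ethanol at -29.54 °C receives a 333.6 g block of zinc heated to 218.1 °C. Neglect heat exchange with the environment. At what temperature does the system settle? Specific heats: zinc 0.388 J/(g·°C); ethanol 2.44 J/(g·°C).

Net heat exchanged in the isolated system is zero:
333.6·0.388·(T − 218.1) + 116.8·2.44·(T − (-29.54)) = 0
129.44(T − 218.1) + 284.99(T − (-29.54)) = 0
(129.44 + 284.99) T = 129.44·218.1 + 284.99·(-29.54)
T ≈ 47.80 °C

T_f ≈ 47.8 °C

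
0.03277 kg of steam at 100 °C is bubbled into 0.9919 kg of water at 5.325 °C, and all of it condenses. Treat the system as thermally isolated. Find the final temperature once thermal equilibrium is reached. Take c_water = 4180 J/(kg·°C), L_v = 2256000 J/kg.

Energy balance with sensible and latent terms:
condense steam: −0.03277×2256000 = −73929
  condensate cools 100→T: 0.03277×4180×(T − 100) = 136.98(T − 100)
  water warms: 0.9919×4180×(T − 5.325) = 4146.1(T − 5.325)
4283.1 T = 73929 + 13698 + 22078 = 109705
T ≈ 25.61 °C (< 100 °C, so full condensation is consistent).

T_f ≈ 25.6 °C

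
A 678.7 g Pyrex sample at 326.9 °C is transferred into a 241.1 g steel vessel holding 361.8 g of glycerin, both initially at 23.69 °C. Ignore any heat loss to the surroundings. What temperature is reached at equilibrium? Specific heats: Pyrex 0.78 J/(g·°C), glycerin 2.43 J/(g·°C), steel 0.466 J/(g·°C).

T_f ≈ 129.2 °C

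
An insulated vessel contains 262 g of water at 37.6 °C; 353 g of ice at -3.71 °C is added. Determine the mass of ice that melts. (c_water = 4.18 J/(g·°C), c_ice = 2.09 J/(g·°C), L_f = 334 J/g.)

m_melted ≈ 115 g

Heat available from the water dropping to 0 °C: 262×4.18×37.6 = 41178 J.
Warming the ice to 0 °C takes 353×2.09×3.71 = 2737.1 J, leaving 38441 J for melting.
Melting all 353 g of ice would need 353×334 = 117902 J.
That's not enough to melt it all — equilibrium is at 0 °C with ice remaining.
m_melted×334 = 38441  ⇒  m_melted ≈ 115.1 g.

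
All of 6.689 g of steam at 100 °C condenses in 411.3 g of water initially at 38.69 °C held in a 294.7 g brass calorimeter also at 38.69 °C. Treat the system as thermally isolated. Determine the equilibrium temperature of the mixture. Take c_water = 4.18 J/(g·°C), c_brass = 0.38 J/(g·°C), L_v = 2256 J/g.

T_f ≈ 47.7 °C

Conservation of energy gives ΣQ = 0:
steam→water at 100 °C releases m L_v = 6.689×2256 = 15090; condensate cools 100→T: 6.689×4.18×(T − 100) = 27.96(T − 100); water warms: 411.3×4.18×(T − 38.69) = 1719.2(T − 38.69); cup: 111.99(T − 38.69)
1859.2 T = 15090 + 2796 + 70850 = 88736
T ≈ 47.73 °C — below 100 °C, confirming all the steam condensed.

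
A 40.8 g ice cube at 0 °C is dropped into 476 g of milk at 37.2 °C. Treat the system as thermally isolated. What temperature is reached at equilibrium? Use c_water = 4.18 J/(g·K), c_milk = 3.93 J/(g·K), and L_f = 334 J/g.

Let T be the final temperature. ΣQ_i = 0:
fusion: m_ice L_f = 40.8×334 = 13627
  meltwater 0→T: 40.8×4.18×T = 170.54 T
  milk cools: 476×3.93×(T − 37.2) = 1870.7(T − 37.2)
2041.2 T = 69589 − 13627 = 55962
T ≈ 27.42 °C. Since T > 0 °C, the all-ice-melts assumption holds.

T_f ≈ 27.4 °C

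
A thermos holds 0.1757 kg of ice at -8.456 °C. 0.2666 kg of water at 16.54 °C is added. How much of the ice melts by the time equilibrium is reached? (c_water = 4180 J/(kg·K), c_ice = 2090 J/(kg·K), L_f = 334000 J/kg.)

m_melted ≈ 0.0459 kg

Water can give up m c ΔT = 0.2666×4180×16.54 = 18432 J before reaching 0 °C.
Warming the ice to 0 °C takes 0.1757×2090×8.456 = 3105.2 J, leaving 15327 J for melting.
Melting all 0.1757 kg of ice would need 0.1757×334000 = 58684 J.
Since 15327 < 58684 J, not all the ice melts; equilibrium is at 0 °C.
m_melt = 15327 / L_f = 0.04589 kg.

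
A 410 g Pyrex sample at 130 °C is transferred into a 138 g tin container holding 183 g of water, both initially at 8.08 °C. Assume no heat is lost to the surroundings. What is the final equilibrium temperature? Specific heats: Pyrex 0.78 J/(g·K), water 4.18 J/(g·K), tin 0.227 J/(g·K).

Conservation of energy gives ΣQ = 0:
410*0.78*(T − 130) + 183*4.18*(T − 8.08) + 138*0.227*(T − 8.08) = 0
319.8(T − 130) + 764.94(T − 8.08) + 31.33(T − 8.08) = 0
1116.1 T = 48008
T = 48008 / 1116.1 = 43 °C

T_f ≈ 43.0 °C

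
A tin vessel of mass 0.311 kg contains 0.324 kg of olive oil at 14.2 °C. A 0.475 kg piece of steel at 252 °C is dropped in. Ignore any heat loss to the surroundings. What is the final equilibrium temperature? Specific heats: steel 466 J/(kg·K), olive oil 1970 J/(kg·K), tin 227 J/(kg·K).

T_f ≈ 70.8 °C

Taking heat into each body as positive, Σ m c ΔT = 0:
0.475×466×(T − 252) + 0.324×1970×(T − 14.2) + 0.311×227×(T − 14.2) = 0
221.35(T − 252) + 638.28(T − 14.2) + 70.6(T − 14.2) = 0
(221.35 + 638.28 + 70.6) T = 221.35×252 + 638.28×14.2 + 70.6×14.2
T ≈ 70.79 °C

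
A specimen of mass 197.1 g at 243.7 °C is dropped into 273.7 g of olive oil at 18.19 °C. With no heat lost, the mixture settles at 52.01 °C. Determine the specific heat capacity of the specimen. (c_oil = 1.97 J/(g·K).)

c ≈ 0.483 J/(g·K)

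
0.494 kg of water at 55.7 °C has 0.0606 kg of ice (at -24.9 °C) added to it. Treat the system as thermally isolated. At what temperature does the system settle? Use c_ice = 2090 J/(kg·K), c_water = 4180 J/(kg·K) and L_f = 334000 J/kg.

T_f ≈ 39.5 °C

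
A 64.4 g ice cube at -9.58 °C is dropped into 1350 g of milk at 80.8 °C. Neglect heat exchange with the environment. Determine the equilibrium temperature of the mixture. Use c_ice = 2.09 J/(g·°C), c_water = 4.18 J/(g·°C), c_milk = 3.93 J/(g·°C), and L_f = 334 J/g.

Energy balance with sensible and latent terms:
ice -9.58→0 °C: 64.4×2.09×9.58 = 1289.4; melt ice: 64.4×334 = 21510; meltwater 0→T: 64.4×4.18×T = 269.19 T; milk cools: 1350×3.93×(T − 80.8) = 5305.5(T − 80.8)
5574.7 T = 428684 − 22799 = 405885
T ≈ 72.81 °C — above 0 °C, consistent with complete melting.

T_f ≈ 72.8 °C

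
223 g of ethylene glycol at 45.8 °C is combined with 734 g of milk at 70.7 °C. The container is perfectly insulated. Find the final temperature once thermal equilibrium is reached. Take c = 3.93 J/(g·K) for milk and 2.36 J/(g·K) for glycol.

T_f ≈ 66.9 °C

T_f is the heat-capacity-weighted average of the initial temperatures:
T_f = (2884.6·70.7 + 526.28·45.8) / (2884.6 + 526.28)
    = 228046 / 3410.9 ≈ 66.86 °C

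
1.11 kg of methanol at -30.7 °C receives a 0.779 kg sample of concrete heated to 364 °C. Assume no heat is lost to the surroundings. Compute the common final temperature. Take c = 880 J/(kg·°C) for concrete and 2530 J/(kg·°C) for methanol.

With ΣQ=0 the equilibrium temperature is the m·c-weighted mean:
T_f = (685.52*364 + 2808.3*(-30.7)) / (685.52 + 2808.3)
    = 163314 / 3493.8 ≈ 46.74 °C

T_f ≈ 46.7 °C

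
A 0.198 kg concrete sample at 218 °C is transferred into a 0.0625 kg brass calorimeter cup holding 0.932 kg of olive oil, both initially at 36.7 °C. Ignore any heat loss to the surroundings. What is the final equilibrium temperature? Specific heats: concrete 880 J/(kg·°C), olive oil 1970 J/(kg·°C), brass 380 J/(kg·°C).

Let T be the final temperature. ΣQ_i = 0:
0.198·880·(T − 218) + 0.932·1970·(T − 36.7) + 0.0625·380·(T − 36.7) = 0
174.24(T − 218) + 1836(T − 36.7) + 23.75(T − 36.7) = 0
(174.24 + 1836 + 23.75) T = 174.24·218 + 1836·36.7 + 23.75·36.7
T = 106239 / 2034 = 52.2 °C

T_f ≈ 52.2 °C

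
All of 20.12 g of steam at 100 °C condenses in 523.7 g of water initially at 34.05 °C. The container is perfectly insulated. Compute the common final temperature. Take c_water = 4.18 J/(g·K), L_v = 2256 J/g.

T_f ≈ 56.5 °C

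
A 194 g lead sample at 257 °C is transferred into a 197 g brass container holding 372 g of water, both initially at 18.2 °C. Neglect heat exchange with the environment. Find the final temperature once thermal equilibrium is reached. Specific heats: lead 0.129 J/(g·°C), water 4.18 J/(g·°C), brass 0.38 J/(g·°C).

T_f ≈ 21.8 °C

With ΣQ=0 the equilibrium temperature is the m·c-weighted mean:
T_f = (25.03×257 + 1555×18.2 + 74.86×18.2) / (25.03 + 1555 + 74.86)
    = 36094 / 1654.8 ≈ 21.81 °C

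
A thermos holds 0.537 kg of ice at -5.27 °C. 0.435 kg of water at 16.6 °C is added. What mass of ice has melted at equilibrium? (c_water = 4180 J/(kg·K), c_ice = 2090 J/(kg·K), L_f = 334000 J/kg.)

m_melted ≈ 0.0727 kg

Cooling the water to 0 °C releases 0.435·4180·16.6 = 30184 J.
Warming the ice to 0 °C takes 0.537·2090·5.27 = 5914.7 J, leaving 24269 J for melting.
Melting all 0.537 kg of ice would need 0.537·334000 = 179358 J.
That's not enough to melt it all — equilibrium is at 0 °C with ice remaining.
Mass melted = 24269/334000 ≈ 0.07266 kg.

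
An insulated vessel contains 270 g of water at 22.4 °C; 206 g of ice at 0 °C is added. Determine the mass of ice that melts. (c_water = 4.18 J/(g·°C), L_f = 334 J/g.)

Heat available from the water dropping to 0 °C: 270×4.18×22.4 = 25281 J.
Fully melting the ice requires m_ice L_f = 206×334 = 68804 J.
That's not enough to melt it all — equilibrium is at 0 °C with ice remaining.
m_melt = 25281 / L_f = 75.69 g.

m_melted ≈ 75.7 g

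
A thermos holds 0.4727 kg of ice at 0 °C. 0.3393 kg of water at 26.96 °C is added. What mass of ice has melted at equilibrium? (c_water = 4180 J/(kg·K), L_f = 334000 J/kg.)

m_melted ≈ 0.114 kg

Cooling the water to 0 °C releases 0.3393·4180·26.96 = 38237 J.
To melt every bit of ice: 0.4727·334000 = 157882 J.
Since 38237 < 157882 J, not all the ice melts; equilibrium is at 0 °C.
m_melted·334000 = 38237  ⇒  m_melted ≈ 0.1145 kg.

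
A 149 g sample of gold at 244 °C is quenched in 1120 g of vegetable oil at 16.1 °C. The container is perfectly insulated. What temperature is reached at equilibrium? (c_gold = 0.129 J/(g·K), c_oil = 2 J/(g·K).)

T_f ≈ 18.0 °C

With ΣQ=0 the equilibrium temperature is the m·c-weighted mean:
T_f = (19.22*244 + 2240*16.1) / (19.22 + 2240)
    = 40754 / 2259.2 ≈ 18.04 °C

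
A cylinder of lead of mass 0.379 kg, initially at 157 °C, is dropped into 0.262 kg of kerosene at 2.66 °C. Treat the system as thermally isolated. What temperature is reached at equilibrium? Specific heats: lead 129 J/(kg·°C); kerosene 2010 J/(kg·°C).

Energy conservation, ΣQ = 0:
0.379·129·(T − 157) + 0.262·2010·(T − 2.66) = 0
48.89(T − 157) + 526.62(T − 2.66) = 0
(48.89 + 526.62) T = 48.89·157 + 526.62·2.66
T ≈ 15.77 °C

T_f ≈ 15.8 °C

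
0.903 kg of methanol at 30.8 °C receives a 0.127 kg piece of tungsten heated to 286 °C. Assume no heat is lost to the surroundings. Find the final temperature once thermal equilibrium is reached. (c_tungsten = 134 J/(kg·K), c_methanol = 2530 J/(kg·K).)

T_f ≈ 32.7 °C

Heat lost by the tungsten equals heat gained by the methanol:
0.127·134·(286 − T) = 0.903·2530·(T − 30.8)
17.02(286 − T) = 2284.6(T − 30.8)
2301.6 T = 75233  ⇒  T ≈ 32.69 °C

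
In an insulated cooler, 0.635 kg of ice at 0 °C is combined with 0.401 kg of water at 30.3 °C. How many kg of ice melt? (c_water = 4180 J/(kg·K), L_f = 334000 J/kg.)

m_melted ≈ 0.152 kg

Water can give up m c ΔT = 0.401×4180×30.3 = 50788 J before reaching 0 °C.
To melt every bit of ice: 0.635×334000 = 212090 J.
50788 J < 212090 J, so only part of the ice melts and the system sits at 0 °C.
m_melt = 50788 / L_f = 0.1521 kg.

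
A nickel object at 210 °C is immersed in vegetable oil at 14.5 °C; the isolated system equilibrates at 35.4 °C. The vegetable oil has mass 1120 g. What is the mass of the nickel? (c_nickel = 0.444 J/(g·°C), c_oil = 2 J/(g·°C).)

|Q_nickel| = |Q_oil|:
m×0.444×(210 − 35.4) = 1120×2×(35.4 − 14.5)
77.52 m = 46816  ⇒  m ≈ 603.9 g

m ≈ 604 g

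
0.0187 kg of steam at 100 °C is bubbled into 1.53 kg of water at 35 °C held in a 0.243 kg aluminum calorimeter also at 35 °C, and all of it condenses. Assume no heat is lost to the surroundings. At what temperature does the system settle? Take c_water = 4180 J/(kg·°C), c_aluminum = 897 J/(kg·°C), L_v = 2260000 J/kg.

Let T be the final temperature. ΣQ_i = 0:
condense steam: −0.0187×2260000 = −42262; condensate cools 100→T: 0.0187×4180×(T − 100) = 78.17(T − 100); water warms: 1.53×4180×(T − 35) = 6395.4(T − 35); cup: 217.97(T − 35)
6691.5 T = 42262 + 7816.6 + 231468 = 281547
T ≈ 42.08 °C — below 100 °C, confirming all the steam condensed.

T_f ≈ 42.1 °C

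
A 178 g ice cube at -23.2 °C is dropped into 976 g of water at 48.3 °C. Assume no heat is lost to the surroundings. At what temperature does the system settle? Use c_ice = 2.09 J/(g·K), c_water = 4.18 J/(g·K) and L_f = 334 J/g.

Heat gained plus heat lost sum to zero:
ice -23.2→0 °C: 178·2.09·23.2 = 8630.9; latent heat to melt: 178·334 = 59452; meltwater 0→T: 178·4.18·T = 744.04 T; water cools: 976·4.18·(T − 48.3) = 4079.7(T − 48.3)
4823.7 T = 197049 − 68083 = 128966
T ≈ 26.74 °C — above 0 °C, consistent with complete melting.

T_f ≈ 26.7 °C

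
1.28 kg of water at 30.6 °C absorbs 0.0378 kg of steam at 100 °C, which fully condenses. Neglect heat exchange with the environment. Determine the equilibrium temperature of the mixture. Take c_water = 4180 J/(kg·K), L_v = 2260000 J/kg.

Taking heat into each body as positive, Σ m c ΔT = 0:
condense steam: −0.0378·2260000 = −85428; condensate cools 100→T: 0.0378·4180·(T − 100) = 158(T − 100); original water: 5350.4(T − 30.6)
5508.4 T = 85428 + 15800 + 163722 = 264951
T ≈ 48.10 °C (< 100 °C, so full condensation is consistent).

T_f ≈ 48.1 °C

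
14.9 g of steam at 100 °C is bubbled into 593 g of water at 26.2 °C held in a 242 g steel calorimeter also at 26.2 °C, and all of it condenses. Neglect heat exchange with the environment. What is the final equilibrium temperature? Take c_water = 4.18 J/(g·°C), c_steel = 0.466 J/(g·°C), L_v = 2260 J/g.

Setting the total heat transfer to zero:
latent heat released on condensation: 14.9×2260 = 33674
  condensed water 100 °C→T: 62.28(T − 100)
  water warms: 593×4.18×(T − 26.2) = 2478.7(T − 26.2)
  cup: 112.77(T − 26.2)
2653.8 T = 33674 + 6228.2 + 67898 = 107800
T ≈ 40.62 °C — below 100 °C, confirming all the steam condensed.

T_f ≈ 40.6 °C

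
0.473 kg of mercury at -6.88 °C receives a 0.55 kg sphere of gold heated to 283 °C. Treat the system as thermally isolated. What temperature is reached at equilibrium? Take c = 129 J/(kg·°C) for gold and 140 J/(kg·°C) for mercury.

With ΣQ=0 the equilibrium temperature is the m·c-weighted mean:
T_f = (70.95×283 + 66.22×(-6.88)) / (70.95 + 66.22)
    = 19623 / 137.17 ≈ 143.06 °C

T_f ≈ 143.1 °C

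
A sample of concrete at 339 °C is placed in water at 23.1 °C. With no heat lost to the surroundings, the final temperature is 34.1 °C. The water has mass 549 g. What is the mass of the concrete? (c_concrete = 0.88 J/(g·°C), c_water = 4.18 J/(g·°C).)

m ≈ 94.1 g

Heat lost by the concrete = heat gained by the water:
m·0.88·(339 − 34.1) = 549·4.18·(34.1 − 23.1)
268.31 m = 25243  ⇒  m ≈ 94.08 g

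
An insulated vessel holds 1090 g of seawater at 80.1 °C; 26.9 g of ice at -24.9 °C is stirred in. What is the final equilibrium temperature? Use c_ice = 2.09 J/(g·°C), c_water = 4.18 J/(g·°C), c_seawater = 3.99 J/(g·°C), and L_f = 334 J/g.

T_f ≈ 75.8 °C

Let T be the final temperature. ΣQ_i = 0:
ice -24.9→0 °C: 26.9×2.09×24.9 = 1399.9; melt ice: 26.9×334 = 8984.6; warm the meltwater: 112.44 T; seawater cools: 1090×3.99×(T − 80.1) = 4349.1(T − 80.1)
4461.5 T = 348363 − 10385 = 337978
T ≈ 75.75 °C. Since T > 0 °C, the all-ice-melts assumption holds.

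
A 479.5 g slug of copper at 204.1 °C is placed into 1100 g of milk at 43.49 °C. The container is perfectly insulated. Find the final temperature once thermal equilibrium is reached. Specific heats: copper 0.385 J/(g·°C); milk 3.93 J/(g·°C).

T_f = Σ m_i c_i T_i / Σ m_i c_i:
T_f = (184.61·204.1 + 4323·43.49) / (184.61 + 4323)
    = 225686 / 4507.6 ≈ 50.07 °C

T_f ≈ 50.1 °C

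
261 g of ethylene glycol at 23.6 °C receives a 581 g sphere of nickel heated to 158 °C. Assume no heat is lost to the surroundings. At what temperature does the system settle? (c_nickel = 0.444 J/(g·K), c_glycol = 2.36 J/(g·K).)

T_f ≈ 63.3 °C

T_f = Σ m_i c_i T_i / Σ m_i c_i:
T_f = (257.96·158 + 615.96·23.6) / (257.96 + 615.96)
    = 55295 / 873.92 ≈ 63.27 °C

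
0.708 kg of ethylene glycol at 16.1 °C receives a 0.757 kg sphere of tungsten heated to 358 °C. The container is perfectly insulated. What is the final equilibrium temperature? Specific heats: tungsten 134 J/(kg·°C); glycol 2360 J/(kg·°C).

T_f ≈ 35.7 °C

|Q_tungsten| = |Q_glycol|:
0.757·134·(358 − T) = 0.708·2360·(T − 16.1)
101.44(358 − T) = 1670.9(T − 16.1)
1772.3 T = 63216  ⇒  T ≈ 35.67 °C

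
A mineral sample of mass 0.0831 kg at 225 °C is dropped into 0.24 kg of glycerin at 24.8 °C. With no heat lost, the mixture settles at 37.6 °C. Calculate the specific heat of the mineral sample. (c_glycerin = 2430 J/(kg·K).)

c ≈ 479 J/(kg·K)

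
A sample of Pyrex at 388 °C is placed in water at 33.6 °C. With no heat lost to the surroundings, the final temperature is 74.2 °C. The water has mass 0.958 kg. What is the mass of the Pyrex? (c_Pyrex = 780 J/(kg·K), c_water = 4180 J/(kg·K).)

Net heat exchanged in the isolated system is zero:
m·780·(74.2 − 388) + 0.958·4180·(74.2 − 33.6) = 0
-244764 m = -162580
m = -162580/-244764 ≈ 0.6642 kg

m ≈ 0.664 kg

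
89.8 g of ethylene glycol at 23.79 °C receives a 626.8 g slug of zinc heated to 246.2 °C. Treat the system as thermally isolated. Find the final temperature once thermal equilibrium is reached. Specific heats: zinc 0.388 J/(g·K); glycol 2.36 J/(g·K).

T_f ≈ 142.6 °C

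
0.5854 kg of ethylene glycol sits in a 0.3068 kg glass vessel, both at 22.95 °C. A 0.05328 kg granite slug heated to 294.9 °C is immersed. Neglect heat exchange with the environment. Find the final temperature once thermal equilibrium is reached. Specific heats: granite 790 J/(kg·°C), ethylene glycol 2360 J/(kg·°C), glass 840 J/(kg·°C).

T_f ≈ 29.8 °C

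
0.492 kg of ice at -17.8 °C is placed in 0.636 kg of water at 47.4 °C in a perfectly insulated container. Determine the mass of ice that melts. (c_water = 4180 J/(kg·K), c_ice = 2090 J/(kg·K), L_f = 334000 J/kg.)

m_melted ≈ 0.322 kg

Cooling the water to 0 °C releases 0.636·4180·47.4 = 126012 J.
Of that, 0.492·2090·17.8 = 18303 J goes to bring the ice to 0 °C, leaving 107709 J.
Melting all 0.492 kg of ice would need 0.492·334000 = 164328 J.
That's not enough to melt it all — equilibrium is at 0 °C with ice remaining.
m_melted·334000 = 107709  ⇒  m_melted ≈ 0.3225 kg.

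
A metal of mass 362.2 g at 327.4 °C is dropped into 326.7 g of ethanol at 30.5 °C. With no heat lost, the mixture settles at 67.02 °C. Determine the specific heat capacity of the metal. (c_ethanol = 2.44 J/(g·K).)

Heat lost by the metal = heat gained by the ethanol:
362.2×c×(327.4 − 67.02) = 326.7×2.44×(67.02 − 30.5)
94310 c = 29112  ⇒  c ≈ 0.3087 J/(g·K)

c ≈ 0.309 J/(g·K)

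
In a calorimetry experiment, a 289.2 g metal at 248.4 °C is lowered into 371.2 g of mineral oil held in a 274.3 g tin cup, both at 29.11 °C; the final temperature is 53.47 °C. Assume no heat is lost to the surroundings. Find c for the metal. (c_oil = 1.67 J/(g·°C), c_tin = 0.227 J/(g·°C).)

c ≈ 0.295 J/(g·°C)

Let T be the final temperature. ΣQ_i = 0:
289.2×c×(53.47 − 248.4) + 371.2×1.67×(53.47 − 29.11) + 274.3×0.227×(53.47 − 29.11) = 0
-56374 c = -16618
c = -16618/-56374 ≈ 0.2948 J/(g·°C)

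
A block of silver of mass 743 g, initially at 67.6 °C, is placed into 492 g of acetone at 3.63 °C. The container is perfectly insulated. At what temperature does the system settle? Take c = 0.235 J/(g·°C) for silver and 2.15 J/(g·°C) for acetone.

T_f ≈ 12.7 °C

T_f is the heat-capacity-weighted average of the initial temperatures:
T_f = (174.6×67.6 + 1057.8×3.63) / (174.6 + 1057.8)
    = 15643 / 1232.4 ≈ 12.69 °C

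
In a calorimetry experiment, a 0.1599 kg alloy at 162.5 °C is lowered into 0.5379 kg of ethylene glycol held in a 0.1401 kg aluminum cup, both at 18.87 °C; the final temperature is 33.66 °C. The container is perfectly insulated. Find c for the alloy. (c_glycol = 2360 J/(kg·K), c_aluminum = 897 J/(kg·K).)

Energy conservation, ΣQ = 0:
0.1599·c·(33.66 − 162.5) + 0.5379·2360·(33.66 − 18.87) + 0.1401·897·(33.66 − 18.87) = 0
-20.6 c = -20634
c = -20634/-20.6 ≈ 1002 J/(kg·K)

c ≈ 1000 J/(kg·K)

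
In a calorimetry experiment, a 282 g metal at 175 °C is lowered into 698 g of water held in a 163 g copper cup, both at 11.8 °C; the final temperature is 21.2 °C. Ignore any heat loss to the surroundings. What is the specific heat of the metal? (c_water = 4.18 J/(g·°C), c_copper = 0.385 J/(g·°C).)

Let T be the final temperature. ΣQ_i = 0:
282·c·(21.2 − 175) + 698·4.18·(21.2 − 11.8) + 163·0.385·(21.2 − 11.8) = 0
-43372 c = -28016
c = -28016/-43372 ≈ 0.6459 J/(g·°C)

c ≈ 0.646 J/(g·°C)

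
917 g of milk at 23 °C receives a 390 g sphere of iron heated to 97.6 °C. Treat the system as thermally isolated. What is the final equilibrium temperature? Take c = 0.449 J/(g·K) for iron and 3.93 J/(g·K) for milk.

Setting the total heat transfer to zero:
390*0.449*(T − 97.6) + 917*3.93*(T − 23) = 0
3778.9 T = 99978
T ≈ 26.46 °C

T_f ≈ 26.5 °C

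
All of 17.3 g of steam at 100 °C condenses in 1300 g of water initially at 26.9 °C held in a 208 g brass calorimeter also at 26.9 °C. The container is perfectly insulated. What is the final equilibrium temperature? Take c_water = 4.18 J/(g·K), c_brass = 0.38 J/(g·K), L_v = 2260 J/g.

T_f ≈ 34.8 °C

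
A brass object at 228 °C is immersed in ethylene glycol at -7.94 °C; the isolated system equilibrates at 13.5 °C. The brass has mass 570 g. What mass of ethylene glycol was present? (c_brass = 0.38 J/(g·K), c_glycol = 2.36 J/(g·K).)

m ≈ 918 g

Net heat exchanged in the isolated system is zero:
570·0.38·(13.5 − 228) + m·2.36·(13.5 − (-7.94)) = 0
50.6 m = 46461
m = 46461/50.6 ≈ 918.2 g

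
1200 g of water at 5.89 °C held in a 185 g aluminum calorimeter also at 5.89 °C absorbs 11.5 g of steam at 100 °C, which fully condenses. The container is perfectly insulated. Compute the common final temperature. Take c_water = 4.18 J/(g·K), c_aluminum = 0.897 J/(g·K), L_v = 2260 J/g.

T_f ≈ 11.7 °C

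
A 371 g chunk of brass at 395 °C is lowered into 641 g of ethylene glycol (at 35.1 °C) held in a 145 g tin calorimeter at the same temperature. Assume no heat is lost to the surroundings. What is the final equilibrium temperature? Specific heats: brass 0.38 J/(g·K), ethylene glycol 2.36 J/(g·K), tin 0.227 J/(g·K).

Conservation of energy gives ΣQ = 0:
371×0.38×(T − 395) + 641×2.36×(T − 35.1) + 145×0.227×(T − 35.1) = 0
1686.7 T = 109940
T ≈ 65.18 °C

T_f ≈ 65.2 °C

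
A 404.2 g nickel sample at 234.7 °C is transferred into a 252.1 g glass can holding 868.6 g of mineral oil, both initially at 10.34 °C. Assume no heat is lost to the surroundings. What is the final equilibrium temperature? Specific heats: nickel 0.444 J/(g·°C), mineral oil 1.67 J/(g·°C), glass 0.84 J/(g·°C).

Let T be the final temperature. ΣQ_i = 0:
404.2*0.444*(T − 234.7) + 868.6*1.67*(T − 10.34) + 252.1*0.84*(T − 10.34) = 0
1841.8 T = 59309
T = 59309 / 1841.8 = 32.2 °C

T_f ≈ 32.2 °C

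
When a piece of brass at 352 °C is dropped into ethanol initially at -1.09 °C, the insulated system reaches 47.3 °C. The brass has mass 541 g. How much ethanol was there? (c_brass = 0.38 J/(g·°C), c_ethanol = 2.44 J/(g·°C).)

Heat lost by the brass = heat gained by the ethanol:
541×0.38×(352 − 47.3) = m×2.44×(47.3 − (-1.09))
118.07 m = 62640  ⇒  m ≈ 530.5 g

m ≈ 531 g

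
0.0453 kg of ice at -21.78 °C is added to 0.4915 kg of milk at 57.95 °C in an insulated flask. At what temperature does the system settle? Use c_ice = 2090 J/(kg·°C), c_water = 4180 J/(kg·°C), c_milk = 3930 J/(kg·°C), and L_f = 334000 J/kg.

T_f ≈ 44.7 °C

Taking heat into each body as positive, Σ m c ΔT = 0:
ice -21.78→0 °C: 0.0453×2090×21.78 = 2062.1
  latent heat to melt: 0.0453×334000 = 15130
  meltwater 0→T: 0.0453×4180×T = 189.35 T
  milk: 1931.6(T − 57.95)
2120.9 T = 111936 − 17192 = 94744
T ≈ 44.67 °C (positive, so assuming full melt was valid).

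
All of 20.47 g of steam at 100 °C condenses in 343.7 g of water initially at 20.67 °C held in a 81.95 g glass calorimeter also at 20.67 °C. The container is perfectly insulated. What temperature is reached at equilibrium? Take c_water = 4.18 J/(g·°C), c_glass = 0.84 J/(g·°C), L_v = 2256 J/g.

Net heat exchanged in the isolated system is zero:
steam→water at 100 °C releases m L_v = 20.47×2256 = 46180
  condensate cools 100→T: 20.47×4.18×(T − 100) = 85.56(T − 100)
  water warms: 343.7×4.18×(T − 20.67) = 1436.7(T − 20.67)
  cup: 68.84(T − 20.67)
1591.1 T = 46180 + 8556.5 + 31119 = 85856
T ≈ 53.96 °C — below 100 °C, confirming all the steam condensed.

T_f ≈ 54.0 °C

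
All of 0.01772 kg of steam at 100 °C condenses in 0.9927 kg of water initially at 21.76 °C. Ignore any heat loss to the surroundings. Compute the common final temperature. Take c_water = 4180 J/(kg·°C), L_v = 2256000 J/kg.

T_f ≈ 32.6 °C

Energy balance with sensible and latent terms:
steam→water at 100 °C releases m L_v = 0.01772×2256000 = 39976; condensed water 100 °C→T: 74.07(T − 100); original water: 4149.5(T − 21.76)
4223.6 T = 39976 + 7407 + 90293 = 137676
T ≈ 32.60 °C, under the boiling point, so the assumption holds.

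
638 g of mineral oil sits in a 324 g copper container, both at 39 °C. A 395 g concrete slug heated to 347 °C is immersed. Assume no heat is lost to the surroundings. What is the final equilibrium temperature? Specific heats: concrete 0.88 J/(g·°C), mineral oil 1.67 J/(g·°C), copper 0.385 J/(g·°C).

T_f is the heat-capacity-weighted average of the initial temperatures:
T_f = (347.6×347 + 1065.5×39 + 124.74×39) / (347.6 + 1065.5 + 124.74)
    = 167035 / 1537.8 ≈ 108.62 °C

T_f ≈ 108.6 °C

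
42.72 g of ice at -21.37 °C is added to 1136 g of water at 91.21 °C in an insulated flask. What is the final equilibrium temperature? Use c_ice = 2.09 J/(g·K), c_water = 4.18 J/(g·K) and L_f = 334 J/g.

Taking heat into each body as positive, Σ m c ΔT = 0:
warm ice to 0 °C: 42.72×2.09×(0 − (-21.37)) = 1908; fusion: m_ice L_f = 42.72×334 = 14268; warm the meltwater: 178.57 T; water: 4748.5(T − 91.21)
4927 T = 433109 − 16176 = 416932
T ≈ 84.62 °C (positive, so assuming full melt was valid).

T_f ≈ 84.6 °C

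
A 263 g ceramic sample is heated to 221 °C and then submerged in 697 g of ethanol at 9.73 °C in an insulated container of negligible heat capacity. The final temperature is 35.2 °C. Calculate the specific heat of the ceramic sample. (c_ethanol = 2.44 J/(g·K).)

Heat lost by the ceramic sample = heat gained by the ethanol:
263×c×(221 − 35.2) = 697×2.44×(35.2 − 9.73)
48865 c = 43316  ⇒  c ≈ 0.8864 J/(g·K)

c ≈ 0.886 J/(g·K)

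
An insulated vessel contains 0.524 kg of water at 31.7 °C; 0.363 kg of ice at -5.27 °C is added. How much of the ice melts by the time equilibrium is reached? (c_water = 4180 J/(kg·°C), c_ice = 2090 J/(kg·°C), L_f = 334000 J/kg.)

Heat available from the water dropping to 0 °C: 0.524·4180·31.7 = 69433 J.
Of that, 0.363·2090·5.27 = 3998.2 J goes to bring the ice to 0 °C, leaving 65435 J.
Melting all 0.363 kg of ice would need 0.363·334000 = 121242 J.
65435 J < 121242 J, so only part of the ice melts and the system sits at 0 °C.
Mass melted = 65435/334000 ≈ 0.1959 kg.

m_melted ≈ 0.196 kg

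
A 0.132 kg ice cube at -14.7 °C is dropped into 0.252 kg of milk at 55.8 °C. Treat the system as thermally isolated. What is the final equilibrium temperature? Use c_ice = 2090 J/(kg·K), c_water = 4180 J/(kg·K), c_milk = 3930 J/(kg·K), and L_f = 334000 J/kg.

Conservation of energy gives ΣQ = 0:
ice -14.7→0 °C: 0.132×2090×14.7 = 4055.4; fusion: m_ice L_f = 0.132×334000 = 44088; warm the meltwater: 551.76 T; milk cools: 0.252×3930×(T − 55.8) = 990.36(T − 55.8)
1542.1 T = 55262 − 48143 = 7118.7
T ≈ 4.62 °C (positive, so assuming full melt was valid).

T_f ≈ 4.6 °C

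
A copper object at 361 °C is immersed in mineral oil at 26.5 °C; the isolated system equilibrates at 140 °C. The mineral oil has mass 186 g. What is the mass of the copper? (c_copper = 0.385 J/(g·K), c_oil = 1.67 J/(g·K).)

m ≈ 414 g

Conservation of energy gives ΣQ = 0:
m·0.385·(140 − 361) + 186·1.67·(140 − 26.5) = 0
-85.09 m = -35255
m = -35255/-85.09 ≈ 414.4 g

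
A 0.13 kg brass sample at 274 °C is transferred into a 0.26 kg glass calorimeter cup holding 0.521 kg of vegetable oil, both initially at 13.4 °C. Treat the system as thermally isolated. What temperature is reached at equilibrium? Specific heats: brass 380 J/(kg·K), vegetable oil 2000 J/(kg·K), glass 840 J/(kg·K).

T_f ≈ 23.2 °C

Setting the total heat transfer to zero:
0.13*380*(T − 274) + 0.521*2000*(T − 13.4) + 0.26*840*(T − 13.4) = 0
49.4(T − 274) + 1042(T − 13.4) + 218.4(T − 13.4) = 0
(49.4 + 1042 + 218.4) T = 49.4*274 + 1042*13.4 + 218.4*13.4
T ≈ 23.23 °C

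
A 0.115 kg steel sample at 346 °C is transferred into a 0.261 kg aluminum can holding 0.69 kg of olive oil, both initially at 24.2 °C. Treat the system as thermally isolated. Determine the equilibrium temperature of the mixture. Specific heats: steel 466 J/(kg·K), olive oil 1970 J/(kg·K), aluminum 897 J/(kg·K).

With ΣQ=0 the equilibrium temperature is the m·c-weighted mean:
T_f = (53.59×346 + 1359.3×24.2 + 234.12×24.2) / (53.59 + 1359.3 + 234.12)
    = 57103 / 1647 ≈ 34.67 °C

T_f ≈ 34.7 °C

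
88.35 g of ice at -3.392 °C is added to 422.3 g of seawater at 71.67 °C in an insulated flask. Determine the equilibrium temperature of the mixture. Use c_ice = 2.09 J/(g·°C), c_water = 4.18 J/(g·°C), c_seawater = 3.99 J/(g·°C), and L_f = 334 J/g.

Sum of m c ΔT and latent-heat terms is zero:
warm ice to 0 °C: 88.35×2.09×(0 − (-3.392)) = 626.34
  fusion: m_ice L_f = 88.35×334 = 29509
  meltwater 0→T: 88.35×4.18×T = 369.3 T
  seawater cools: 422.3×3.99×(T − 71.67) = 1685(T − 71.67)
2054.3 T = 120762 − 30135 = 90627
T ≈ 44.12 °C. Since T > 0 °C, the all-ice-melts assumption holds.

T_f ≈ 44.1 °C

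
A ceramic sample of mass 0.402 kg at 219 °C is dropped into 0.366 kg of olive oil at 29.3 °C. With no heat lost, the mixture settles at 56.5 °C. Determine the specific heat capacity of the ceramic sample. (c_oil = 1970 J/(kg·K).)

Conservation of energy gives ΣQ = 0:
0.402×c×(56.5 − 219) + 0.366×1970×(56.5 − 29.3) = 0
-65.33 c = -19612
c = -19612/-65.33 ≈ 300.2 J/(kg·K)

c ≈ 300 J/(kg·K)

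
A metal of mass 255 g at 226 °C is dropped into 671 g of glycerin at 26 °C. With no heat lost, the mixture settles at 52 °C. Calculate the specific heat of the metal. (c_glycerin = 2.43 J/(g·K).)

c ≈ 0.955 J/(g·K)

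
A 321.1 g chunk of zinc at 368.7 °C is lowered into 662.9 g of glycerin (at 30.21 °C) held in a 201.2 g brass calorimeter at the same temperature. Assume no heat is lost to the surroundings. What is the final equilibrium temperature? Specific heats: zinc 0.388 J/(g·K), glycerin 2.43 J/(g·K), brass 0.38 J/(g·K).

With ΣQ=0 the equilibrium temperature is the m·c-weighted mean:
T_f = (124.59×368.7 + 1610.8×30.21 + 76.46×30.21) / (124.59 + 1610.8 + 76.46)
    = 96909 / 1811.9 ≈ 53.48 °C

T_f ≈ 53.5 °C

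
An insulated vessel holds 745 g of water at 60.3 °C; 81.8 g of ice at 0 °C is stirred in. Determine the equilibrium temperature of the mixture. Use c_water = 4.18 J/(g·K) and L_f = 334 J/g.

T_f ≈ 46.4 °C

Conservation of energy gives ΣQ = 0:
fusion: m_ice L_f = 81.8×334 = 27321
  meltwater 0→T: 81.8×4.18×T = 341.92 T
  water: 3114.1(T − 60.3)
3456 T = 187780 − 27321 = 160459
T ≈ 46.43 °C. Since T > 0 °C, the all-ice-melts assumption holds.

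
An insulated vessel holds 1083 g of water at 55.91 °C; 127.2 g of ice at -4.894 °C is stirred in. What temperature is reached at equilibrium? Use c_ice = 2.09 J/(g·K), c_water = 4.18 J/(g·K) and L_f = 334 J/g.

Let T be the final temperature. ΣQ_i = 0:
warm ice to 0 °C: 127.2×2.09×(0 − (-4.894)) = 1301.1
  fusion: m_ice L_f = 127.2×334 = 42485
  meltwater 0→T: 127.2×4.18×T = 531.7 T
  water: 4526.9(T − 55.91)
5058.6 T = 253101 − 43786 = 209315
T ≈ 41.38 °C (positive, so assuming full melt was valid).

T_f ≈ 41.4 °C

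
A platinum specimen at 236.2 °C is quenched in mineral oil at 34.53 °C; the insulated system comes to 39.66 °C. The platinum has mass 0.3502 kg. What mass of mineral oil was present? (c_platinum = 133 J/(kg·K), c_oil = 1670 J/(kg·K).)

m ≈ 1.07 kg

Heat lost by the platinum = heat gained by the oil:
0.3502·133·(236.2 − 39.66) = m·1670·(39.66 − 34.53)
8567.1 m = 9154.2  ⇒  m ≈ 1.069 kg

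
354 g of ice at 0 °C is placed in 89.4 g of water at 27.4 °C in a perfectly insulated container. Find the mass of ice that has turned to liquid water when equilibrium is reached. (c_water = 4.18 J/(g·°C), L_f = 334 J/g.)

Cooling the water to 0 °C releases 89.4·4.18·27.4 = 10239 J.
To melt every bit of ice: 354·334 = 118236 J.
That's not enough to melt it all — equilibrium is at 0 °C with ice remaining.
m_melted·334 = 10239  ⇒  m_melted ≈ 30.66 g.

m_melted ≈ 30.7 g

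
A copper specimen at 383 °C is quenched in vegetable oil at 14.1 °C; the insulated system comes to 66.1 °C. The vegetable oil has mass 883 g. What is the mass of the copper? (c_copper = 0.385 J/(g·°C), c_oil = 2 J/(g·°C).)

m ≈ 753 g

Setting the total heat transfer to zero:
m·0.385·(66.1 − 383) + 883·2·(66.1 − 14.1) = 0
-122.01 m = -91832
m = -91832/-122.01 ≈ 752.7 g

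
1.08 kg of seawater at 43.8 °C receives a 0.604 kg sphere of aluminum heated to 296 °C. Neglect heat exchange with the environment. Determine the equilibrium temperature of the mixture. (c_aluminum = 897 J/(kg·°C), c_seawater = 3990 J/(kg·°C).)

Net heat exchanged in the isolated system is zero:
0.604*897*(T − 296) + 1.08*3990*(T − 43.8) = 0
4851 T = 349112
T = 349112/4851 ≈ 71.97 °C

T_f ≈ 72.0 °C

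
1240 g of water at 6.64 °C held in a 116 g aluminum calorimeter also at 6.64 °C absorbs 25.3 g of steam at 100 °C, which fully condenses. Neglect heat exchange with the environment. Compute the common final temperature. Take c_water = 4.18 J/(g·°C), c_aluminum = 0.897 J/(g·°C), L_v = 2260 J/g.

T_f ≈ 19.1 °C

Taking heat into each body as positive, Σ m c ΔT = 0:
latent heat released on condensation: 25.3·2260 = 57178
  condensed water 100 °C→T: 105.75(T − 100)
  water warms: 1240·4.18·(T − 6.64) = 5183.2(T − 6.64)
  aluminum cup: 116·0.897·(T − 6.64) = 104.05(T − 6.64)
5393 T = 57178 + 10575 + 35107 = 102861
T ≈ 19.07 °C (< 100 °C, so full condensation is consistent).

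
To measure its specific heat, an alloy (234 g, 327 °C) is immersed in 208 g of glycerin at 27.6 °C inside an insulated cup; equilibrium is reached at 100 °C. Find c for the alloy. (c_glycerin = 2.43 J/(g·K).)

c ≈ 0.689 J/(g·K)

m_s c (T_s − T_f) = m_glycerin c_glycerin (T_f − T_0):
234×c×(327 − 100) = 208×2.43×(100 − 27.6)
53118 c = 36594  ⇒  c ≈ 0.6889 J/(g·K)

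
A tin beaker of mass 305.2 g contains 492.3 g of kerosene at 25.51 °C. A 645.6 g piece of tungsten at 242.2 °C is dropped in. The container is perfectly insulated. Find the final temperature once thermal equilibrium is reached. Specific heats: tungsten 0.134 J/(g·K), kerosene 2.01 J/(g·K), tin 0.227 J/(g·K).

T_f ≈ 41.9 °C

Let T be the final temperature. ΣQ_i = 0:
645.6*0.134*(T − 242.2) + 492.3*2.01*(T − 25.51) + 305.2*0.227*(T − 25.51) = 0
86.51(T − 242.2) + 989.52(T − 25.51) + 69.28(T − 25.51) = 0
(86.51 + 989.52 + 69.28) T = 86.51*242.2 + 989.52*25.51 + 69.28*25.51
T ≈ 41.88 °C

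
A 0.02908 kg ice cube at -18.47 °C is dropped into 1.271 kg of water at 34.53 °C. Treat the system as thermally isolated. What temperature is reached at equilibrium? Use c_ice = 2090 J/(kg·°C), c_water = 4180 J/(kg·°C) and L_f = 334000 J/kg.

T_f ≈ 31.8 °C

Setting the total heat transfer to zero:
warm ice to 0 °C: 0.02908×2090×(0 − (-18.47)) = 1122.6; melt ice: 0.02908×334000 = 9712.7; meltwater 0→T: 0.02908×4180×T = 121.55 T; water: 5312.8(T − 34.53)
5434.3 T = 183450 − 10835 = 172615
T ≈ 31.76 °C — above 0 °C, consistent with complete melting.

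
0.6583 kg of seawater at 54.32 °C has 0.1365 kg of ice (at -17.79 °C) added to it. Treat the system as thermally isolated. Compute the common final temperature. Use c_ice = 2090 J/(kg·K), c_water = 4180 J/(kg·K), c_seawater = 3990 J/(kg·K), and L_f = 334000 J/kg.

Let T be the final temperature. ΣQ_i = 0:
warm ice to 0 °C: 0.1365·2090·(0 − (-17.79)) = 5075.2; fusion: m_ice L_f = 0.1365·334000 = 45591; warm the meltwater: 570.57 T; seawater cools: 0.6583·3990·(T − 54.32) = 2626.6(T − 54.32)
3197.2 T = 142678 − 50666 = 92012
T ≈ 28.78 °C. Since T > 0 °C, the all-ice-melts assumption holds.

T_f ≈ 28.8 °C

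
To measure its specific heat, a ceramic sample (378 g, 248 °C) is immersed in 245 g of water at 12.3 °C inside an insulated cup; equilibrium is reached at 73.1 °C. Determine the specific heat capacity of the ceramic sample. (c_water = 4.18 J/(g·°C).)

Setting the total heat transfer to zero:
378×c×(73.1 − 248) + 245×4.18×(73.1 − 12.3) = 0
-66112 c = -62265
c = -62265/-66112 ≈ 0.9418 J/(g·°C)

c ≈ 0.942 J/(g·°C)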